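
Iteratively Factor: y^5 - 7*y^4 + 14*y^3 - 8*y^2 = (y)*(y^4 - 7*y^3 + 14*y^2 - 8*y) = y*(y - 1)*(y^3 - 6*y^2 + 8*y) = y*(y - 2)*(y - 1)*(y^2 - 4*y) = y*(y - 4)*(y - 2)*(y - 1)*(y)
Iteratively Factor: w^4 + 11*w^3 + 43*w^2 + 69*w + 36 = (w + 4)*(w^3 + 7*w^2 + 15*w + 9) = (w + 1)*(w + 4)*(w^2 + 6*w + 9) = (w + 1)*(w + 3)*(w + 4)*(w + 3)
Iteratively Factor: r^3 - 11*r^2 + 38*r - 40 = (r - 2)*(r^2 - 9*r + 20) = (r - 5)*(r - 2)*(r - 4)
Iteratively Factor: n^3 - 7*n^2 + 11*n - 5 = (n - 5)*(n^2 - 2*n + 1) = (n - 5)*(n - 1)*(n - 1)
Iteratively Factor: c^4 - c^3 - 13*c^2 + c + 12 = (c + 3)*(c^3 - 4*c^2 - c + 4) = (c + 1)*(c + 3)*(c^2 - 5*c + 4) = (c - 4)*(c + 1)*(c + 3)*(c - 1)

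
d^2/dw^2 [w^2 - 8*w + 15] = 2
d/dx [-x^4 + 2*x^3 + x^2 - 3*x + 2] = -4*x^3 + 6*x^2 + 2*x - 3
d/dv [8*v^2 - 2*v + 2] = 16*v - 2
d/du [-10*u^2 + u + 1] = 1 - 20*u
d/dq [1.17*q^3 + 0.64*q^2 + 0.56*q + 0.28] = 3.51*q^2 + 1.28*q + 0.56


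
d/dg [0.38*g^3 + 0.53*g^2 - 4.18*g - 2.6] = 1.14*g^2 + 1.06*g - 4.18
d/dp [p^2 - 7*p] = 2*p - 7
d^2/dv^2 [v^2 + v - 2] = 2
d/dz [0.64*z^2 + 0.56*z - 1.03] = 1.28*z + 0.56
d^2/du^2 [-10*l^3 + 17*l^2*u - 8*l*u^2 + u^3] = -16*l + 6*u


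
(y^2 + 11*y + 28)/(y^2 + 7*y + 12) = (y + 7)/(y + 3)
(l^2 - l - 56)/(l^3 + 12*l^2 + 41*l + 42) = (l - 8)/(l^2 + 5*l + 6)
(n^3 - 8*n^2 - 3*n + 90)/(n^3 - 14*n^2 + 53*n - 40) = (n^2 - 3*n - 18)/(n^2 - 9*n + 8)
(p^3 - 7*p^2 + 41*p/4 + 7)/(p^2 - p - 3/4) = (2*p^2 - 15*p + 28)/(2*p - 3)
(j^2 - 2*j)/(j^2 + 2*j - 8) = j/(j + 4)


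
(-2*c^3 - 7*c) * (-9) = 18*c^3 + 63*c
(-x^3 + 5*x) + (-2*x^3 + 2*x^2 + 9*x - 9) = -3*x^3 + 2*x^2 + 14*x - 9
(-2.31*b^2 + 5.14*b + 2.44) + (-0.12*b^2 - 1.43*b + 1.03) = -2.43*b^2 + 3.71*b + 3.47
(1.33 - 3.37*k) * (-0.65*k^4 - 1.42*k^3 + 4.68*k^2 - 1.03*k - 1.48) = 2.1905*k^5 + 3.9209*k^4 - 17.6602*k^3 + 9.6955*k^2 + 3.6177*k - 1.9684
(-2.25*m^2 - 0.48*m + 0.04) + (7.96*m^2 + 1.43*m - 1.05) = 5.71*m^2 + 0.95*m - 1.01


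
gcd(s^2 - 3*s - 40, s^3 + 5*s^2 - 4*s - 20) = s + 5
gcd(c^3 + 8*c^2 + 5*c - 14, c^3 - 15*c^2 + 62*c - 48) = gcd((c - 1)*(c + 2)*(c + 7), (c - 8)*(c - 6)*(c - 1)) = c - 1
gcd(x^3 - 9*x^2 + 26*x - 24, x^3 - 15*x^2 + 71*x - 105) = x - 3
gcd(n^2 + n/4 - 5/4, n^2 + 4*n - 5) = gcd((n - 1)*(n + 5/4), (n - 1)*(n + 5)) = n - 1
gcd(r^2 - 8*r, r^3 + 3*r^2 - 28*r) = r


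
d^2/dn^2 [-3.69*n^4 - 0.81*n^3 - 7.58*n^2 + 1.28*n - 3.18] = -44.28*n^2 - 4.86*n - 15.16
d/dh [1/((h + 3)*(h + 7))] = 2*(-h - 5)/(h^4 + 20*h^3 + 142*h^2 + 420*h + 441)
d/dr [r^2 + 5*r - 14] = 2*r + 5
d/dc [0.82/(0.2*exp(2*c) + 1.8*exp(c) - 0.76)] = (-0.328*exp(c) - 1.476)*exp(c)/(0.2*exp(2*c) + 1.8*exp(c) - 0.76)^2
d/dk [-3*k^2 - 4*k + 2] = -6*k - 4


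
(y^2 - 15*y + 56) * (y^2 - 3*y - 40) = y^4 - 18*y^3 + 61*y^2 + 432*y - 2240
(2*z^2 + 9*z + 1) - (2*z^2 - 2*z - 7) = 11*z + 8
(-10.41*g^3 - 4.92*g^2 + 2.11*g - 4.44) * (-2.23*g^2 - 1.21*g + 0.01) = 23.2143*g^5 + 23.5677*g^4 + 1.1438*g^3 + 7.2989*g^2 + 5.3935*g - 0.0444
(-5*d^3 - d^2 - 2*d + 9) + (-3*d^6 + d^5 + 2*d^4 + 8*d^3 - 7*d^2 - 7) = -3*d^6 + d^5 + 2*d^4 + 3*d^3 - 8*d^2 - 2*d + 2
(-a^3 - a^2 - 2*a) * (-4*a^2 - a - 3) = 4*a^5 + 5*a^4 + 12*a^3 + 5*a^2 + 6*a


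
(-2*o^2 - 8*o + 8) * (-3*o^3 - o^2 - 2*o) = 6*o^5 + 26*o^4 - 12*o^3 + 8*o^2 - 16*o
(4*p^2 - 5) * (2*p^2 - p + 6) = 8*p^4 - 4*p^3 + 14*p^2 + 5*p - 30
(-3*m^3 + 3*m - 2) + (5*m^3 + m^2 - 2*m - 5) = 2*m^3 + m^2 + m - 7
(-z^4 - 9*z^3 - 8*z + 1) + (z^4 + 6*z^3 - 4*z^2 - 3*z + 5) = -3*z^3 - 4*z^2 - 11*z + 6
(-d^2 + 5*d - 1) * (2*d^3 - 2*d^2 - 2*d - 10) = -2*d^5 + 12*d^4 - 10*d^3 + 2*d^2 - 48*d + 10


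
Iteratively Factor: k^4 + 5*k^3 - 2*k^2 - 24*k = (k - 2)*(k^3 + 7*k^2 + 12*k) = (k - 2)*(k + 4)*(k^2 + 3*k) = (k - 2)*(k + 3)*(k + 4)*(k)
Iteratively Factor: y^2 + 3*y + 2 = (y + 1)*(y + 2)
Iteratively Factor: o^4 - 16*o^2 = (o - 4)*(o^3 + 4*o^2) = o*(o - 4)*(o^2 + 4*o) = o^2*(o - 4)*(o + 4)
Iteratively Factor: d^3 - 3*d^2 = (d - 3)*(d^2) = d*(d - 3)*(d)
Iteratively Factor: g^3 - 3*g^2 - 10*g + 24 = (g - 4)*(g^2 + g - 6) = (g - 4)*(g + 3)*(g - 2)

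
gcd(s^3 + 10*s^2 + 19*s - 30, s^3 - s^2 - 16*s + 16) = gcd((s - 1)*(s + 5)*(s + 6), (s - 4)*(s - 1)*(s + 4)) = s - 1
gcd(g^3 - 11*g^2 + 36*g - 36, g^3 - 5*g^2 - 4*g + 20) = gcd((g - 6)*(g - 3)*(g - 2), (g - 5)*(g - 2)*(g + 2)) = g - 2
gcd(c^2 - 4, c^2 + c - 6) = c - 2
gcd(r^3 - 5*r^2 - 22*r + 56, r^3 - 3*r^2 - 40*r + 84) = r^2 - 9*r + 14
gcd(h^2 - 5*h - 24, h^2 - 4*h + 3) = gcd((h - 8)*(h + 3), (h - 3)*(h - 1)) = 1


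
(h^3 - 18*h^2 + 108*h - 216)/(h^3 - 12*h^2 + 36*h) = (h - 6)/h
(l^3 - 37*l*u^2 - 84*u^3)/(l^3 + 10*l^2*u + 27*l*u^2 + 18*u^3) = (l^2 - 3*l*u - 28*u^2)/(l^2 + 7*l*u + 6*u^2)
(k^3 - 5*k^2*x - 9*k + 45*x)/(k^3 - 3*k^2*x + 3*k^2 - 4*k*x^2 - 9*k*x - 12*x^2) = (-k^2 + 5*k*x + 3*k - 15*x)/(-k^2 + 3*k*x + 4*x^2)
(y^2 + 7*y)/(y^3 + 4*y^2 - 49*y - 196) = y/(y^2 - 3*y - 28)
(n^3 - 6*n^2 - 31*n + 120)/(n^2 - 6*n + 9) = (n^2 - 3*n - 40)/(n - 3)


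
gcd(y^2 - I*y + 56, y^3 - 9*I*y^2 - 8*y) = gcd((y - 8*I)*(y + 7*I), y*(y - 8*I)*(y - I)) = y - 8*I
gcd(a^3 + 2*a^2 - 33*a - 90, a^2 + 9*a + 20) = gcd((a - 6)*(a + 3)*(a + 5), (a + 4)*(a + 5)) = a + 5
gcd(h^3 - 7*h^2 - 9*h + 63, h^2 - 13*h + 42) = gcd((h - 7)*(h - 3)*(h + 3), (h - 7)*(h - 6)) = h - 7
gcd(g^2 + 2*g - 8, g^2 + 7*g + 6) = 1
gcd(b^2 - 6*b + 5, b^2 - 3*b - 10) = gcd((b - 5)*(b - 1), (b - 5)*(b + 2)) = b - 5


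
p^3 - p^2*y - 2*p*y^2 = p*(p - 2*y)*(p + y)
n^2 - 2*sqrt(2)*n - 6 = (n - 3*sqrt(2))*(n + sqrt(2))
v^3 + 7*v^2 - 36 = (v - 2)*(v + 3)*(v + 6)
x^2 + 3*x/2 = x*(x + 3/2)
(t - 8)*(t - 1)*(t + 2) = t^3 - 7*t^2 - 10*t + 16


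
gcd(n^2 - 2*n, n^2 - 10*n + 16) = n - 2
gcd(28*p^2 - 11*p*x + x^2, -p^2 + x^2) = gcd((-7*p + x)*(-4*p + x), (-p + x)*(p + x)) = 1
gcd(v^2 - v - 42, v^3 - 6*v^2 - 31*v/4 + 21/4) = v - 7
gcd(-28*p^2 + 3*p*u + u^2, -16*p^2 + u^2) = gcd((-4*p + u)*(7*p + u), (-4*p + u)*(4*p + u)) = 4*p - u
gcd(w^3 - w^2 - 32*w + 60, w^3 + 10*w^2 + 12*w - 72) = w^2 + 4*w - 12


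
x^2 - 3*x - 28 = (x - 7)*(x + 4)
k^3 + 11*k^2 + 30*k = k*(k + 5)*(k + 6)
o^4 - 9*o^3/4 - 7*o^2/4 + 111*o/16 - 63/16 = (o - 3/2)^2*(o - 1)*(o + 7/4)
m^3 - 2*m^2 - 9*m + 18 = (m - 3)*(m - 2)*(m + 3)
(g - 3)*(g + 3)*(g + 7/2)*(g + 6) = g^4 + 19*g^3/2 + 12*g^2 - 171*g/2 - 189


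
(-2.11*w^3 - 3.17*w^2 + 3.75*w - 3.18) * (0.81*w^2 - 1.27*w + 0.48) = -1.7091*w^5 + 0.112*w^4 + 6.0506*w^3 - 8.8599*w^2 + 5.8386*w - 1.5264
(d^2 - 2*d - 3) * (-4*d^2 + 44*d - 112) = -4*d^4 + 52*d^3 - 188*d^2 + 92*d + 336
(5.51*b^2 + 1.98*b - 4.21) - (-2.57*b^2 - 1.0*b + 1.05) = 8.08*b^2 + 2.98*b - 5.26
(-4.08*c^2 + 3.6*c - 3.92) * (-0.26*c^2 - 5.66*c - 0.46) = 1.0608*c^4 + 22.1568*c^3 - 17.48*c^2 + 20.5312*c + 1.8032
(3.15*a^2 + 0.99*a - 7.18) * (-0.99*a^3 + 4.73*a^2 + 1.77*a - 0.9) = -3.1185*a^5 + 13.9194*a^4 + 17.3664*a^3 - 35.0441*a^2 - 13.5996*a + 6.462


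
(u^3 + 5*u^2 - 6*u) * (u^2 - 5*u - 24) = u^5 - 55*u^3 - 90*u^2 + 144*u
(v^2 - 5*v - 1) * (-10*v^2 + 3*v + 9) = -10*v^4 + 53*v^3 + 4*v^2 - 48*v - 9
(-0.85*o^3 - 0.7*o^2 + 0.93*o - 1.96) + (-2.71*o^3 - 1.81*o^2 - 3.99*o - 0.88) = -3.56*o^3 - 2.51*o^2 - 3.06*o - 2.84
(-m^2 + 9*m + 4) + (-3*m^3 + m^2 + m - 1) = -3*m^3 + 10*m + 3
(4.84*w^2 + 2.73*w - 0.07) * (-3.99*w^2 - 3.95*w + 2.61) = -19.3116*w^4 - 30.0107*w^3 + 2.1282*w^2 + 7.4018*w - 0.1827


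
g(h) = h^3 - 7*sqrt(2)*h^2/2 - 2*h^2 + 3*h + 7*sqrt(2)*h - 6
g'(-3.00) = 81.60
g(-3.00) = -134.25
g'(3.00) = -1.80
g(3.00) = -2.85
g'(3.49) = 0.93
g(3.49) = -3.12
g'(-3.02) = 82.24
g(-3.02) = -135.88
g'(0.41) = 7.71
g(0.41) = -1.81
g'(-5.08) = 160.93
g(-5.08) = -381.97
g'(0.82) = 3.52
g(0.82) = 0.46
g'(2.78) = -2.56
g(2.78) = -2.36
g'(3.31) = -0.24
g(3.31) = -3.18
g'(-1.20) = 33.90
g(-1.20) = -33.22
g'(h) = 3*h^2 - 7*sqrt(2)*h - 4*h + 3 + 7*sqrt(2)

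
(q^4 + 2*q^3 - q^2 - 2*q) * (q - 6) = q^5 - 4*q^4 - 13*q^3 + 4*q^2 + 12*q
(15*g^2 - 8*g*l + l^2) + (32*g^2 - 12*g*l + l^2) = 47*g^2 - 20*g*l + 2*l^2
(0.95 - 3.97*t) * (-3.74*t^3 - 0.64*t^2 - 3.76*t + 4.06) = 14.8478*t^4 - 1.0122*t^3 + 14.3192*t^2 - 19.6902*t + 3.857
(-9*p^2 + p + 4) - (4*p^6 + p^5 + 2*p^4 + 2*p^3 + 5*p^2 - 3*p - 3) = -4*p^6 - p^5 - 2*p^4 - 2*p^3 - 14*p^2 + 4*p + 7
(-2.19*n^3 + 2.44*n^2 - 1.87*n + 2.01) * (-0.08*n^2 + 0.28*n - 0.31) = 0.1752*n^5 - 0.8084*n^4 + 1.5117*n^3 - 1.4408*n^2 + 1.1425*n - 0.6231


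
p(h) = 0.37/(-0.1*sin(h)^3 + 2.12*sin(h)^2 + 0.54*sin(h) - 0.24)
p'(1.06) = -0.23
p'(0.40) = -8.95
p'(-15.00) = -5.95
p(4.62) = 0.26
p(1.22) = 0.18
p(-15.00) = 1.11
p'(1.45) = -0.04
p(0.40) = 1.29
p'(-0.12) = -0.14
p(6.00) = -1.66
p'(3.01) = 22.67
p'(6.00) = 4.77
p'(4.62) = -0.07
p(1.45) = 0.16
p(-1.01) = 0.42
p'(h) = 0.37*(0.3*sin(h)^2*cos(h) - 4.24*sin(h)*cos(h) - 0.54*cos(h))/(-0.1*sin(h)^3 + 2.12*sin(h)^2 + 0.54*sin(h) - 0.24)^2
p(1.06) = 0.21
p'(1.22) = -0.13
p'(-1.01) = 0.82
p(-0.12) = -1.35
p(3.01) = -2.78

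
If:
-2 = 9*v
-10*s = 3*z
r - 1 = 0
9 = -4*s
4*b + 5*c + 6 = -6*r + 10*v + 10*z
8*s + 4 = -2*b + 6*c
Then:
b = 652/51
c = 295/153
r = 1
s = -9/4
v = -2/9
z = 15/2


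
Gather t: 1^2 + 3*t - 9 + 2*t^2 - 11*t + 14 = 2*t^2 - 8*t + 6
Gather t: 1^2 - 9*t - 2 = -9*t - 1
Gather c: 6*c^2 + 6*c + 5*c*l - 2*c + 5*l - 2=6*c^2 + c*(5*l + 4) + 5*l - 2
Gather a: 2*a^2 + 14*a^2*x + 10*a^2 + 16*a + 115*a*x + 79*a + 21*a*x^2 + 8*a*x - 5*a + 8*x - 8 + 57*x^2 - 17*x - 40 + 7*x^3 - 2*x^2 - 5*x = a^2*(14*x + 12) + a*(21*x^2 + 123*x + 90) + 7*x^3 + 55*x^2 - 14*x - 48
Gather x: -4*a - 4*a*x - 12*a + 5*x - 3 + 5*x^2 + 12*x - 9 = -16*a + 5*x^2 + x*(17 - 4*a) - 12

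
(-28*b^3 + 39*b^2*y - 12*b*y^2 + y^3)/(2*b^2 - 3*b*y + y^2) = (28*b^2 - 11*b*y + y^2)/(-2*b + y)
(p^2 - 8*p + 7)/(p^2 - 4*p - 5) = (-p^2 + 8*p - 7)/(-p^2 + 4*p + 5)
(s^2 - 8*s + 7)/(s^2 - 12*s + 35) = (s - 1)/(s - 5)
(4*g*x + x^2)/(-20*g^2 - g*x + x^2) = x/(-5*g + x)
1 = 1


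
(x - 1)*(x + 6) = x^2 + 5*x - 6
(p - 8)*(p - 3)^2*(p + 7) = p^4 - 7*p^3 - 41*p^2 + 327*p - 504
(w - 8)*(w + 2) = w^2 - 6*w - 16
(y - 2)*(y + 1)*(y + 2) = y^3 + y^2 - 4*y - 4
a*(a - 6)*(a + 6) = a^3 - 36*a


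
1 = 1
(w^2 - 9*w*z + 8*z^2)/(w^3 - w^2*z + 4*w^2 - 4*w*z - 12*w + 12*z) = (w - 8*z)/(w^2 + 4*w - 12)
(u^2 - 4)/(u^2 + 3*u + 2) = (u - 2)/(u + 1)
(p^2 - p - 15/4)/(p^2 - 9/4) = (2*p - 5)/(2*p - 3)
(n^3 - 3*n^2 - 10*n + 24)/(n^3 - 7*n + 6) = (n - 4)/(n - 1)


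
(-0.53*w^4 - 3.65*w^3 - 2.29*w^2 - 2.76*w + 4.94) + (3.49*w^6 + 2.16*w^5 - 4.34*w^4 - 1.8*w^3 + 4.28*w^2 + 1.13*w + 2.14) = 3.49*w^6 + 2.16*w^5 - 4.87*w^4 - 5.45*w^3 + 1.99*w^2 - 1.63*w + 7.08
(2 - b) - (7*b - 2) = 4 - 8*b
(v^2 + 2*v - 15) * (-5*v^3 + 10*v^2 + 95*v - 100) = -5*v^5 + 190*v^3 - 60*v^2 - 1625*v + 1500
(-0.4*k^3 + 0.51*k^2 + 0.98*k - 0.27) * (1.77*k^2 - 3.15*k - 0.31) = -0.708*k^5 + 2.1627*k^4 + 0.2521*k^3 - 3.723*k^2 + 0.5467*k + 0.0837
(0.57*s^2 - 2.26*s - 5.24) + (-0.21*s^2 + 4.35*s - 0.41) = 0.36*s^2 + 2.09*s - 5.65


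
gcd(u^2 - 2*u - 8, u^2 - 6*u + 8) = u - 4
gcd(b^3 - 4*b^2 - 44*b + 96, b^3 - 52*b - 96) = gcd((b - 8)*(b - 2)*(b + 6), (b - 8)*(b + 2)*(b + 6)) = b^2 - 2*b - 48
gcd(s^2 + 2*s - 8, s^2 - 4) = s - 2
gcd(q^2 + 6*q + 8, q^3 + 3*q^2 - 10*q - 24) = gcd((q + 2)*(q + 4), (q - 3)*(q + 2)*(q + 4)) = q^2 + 6*q + 8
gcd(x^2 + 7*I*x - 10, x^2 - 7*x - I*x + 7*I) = 1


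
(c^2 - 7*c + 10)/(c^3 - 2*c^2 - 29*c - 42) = (-c^2 + 7*c - 10)/(-c^3 + 2*c^2 + 29*c + 42)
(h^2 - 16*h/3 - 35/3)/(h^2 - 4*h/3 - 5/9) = 3*(-3*h^2 + 16*h + 35)/(-9*h^2 + 12*h + 5)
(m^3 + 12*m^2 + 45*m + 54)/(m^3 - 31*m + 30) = (m^2 + 6*m + 9)/(m^2 - 6*m + 5)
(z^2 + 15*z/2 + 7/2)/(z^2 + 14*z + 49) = (z + 1/2)/(z + 7)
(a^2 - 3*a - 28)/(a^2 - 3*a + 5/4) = 4*(a^2 - 3*a - 28)/(4*a^2 - 12*a + 5)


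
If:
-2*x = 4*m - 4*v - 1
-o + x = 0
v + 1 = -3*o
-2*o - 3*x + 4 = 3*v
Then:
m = 43/8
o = -7/4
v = 17/4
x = -7/4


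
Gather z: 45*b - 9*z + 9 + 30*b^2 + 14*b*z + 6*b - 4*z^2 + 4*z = 30*b^2 + 51*b - 4*z^2 + z*(14*b - 5) + 9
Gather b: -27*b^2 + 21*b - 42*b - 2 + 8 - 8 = -27*b^2 - 21*b - 2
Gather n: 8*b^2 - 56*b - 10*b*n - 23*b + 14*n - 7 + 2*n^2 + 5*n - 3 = 8*b^2 - 79*b + 2*n^2 + n*(19 - 10*b) - 10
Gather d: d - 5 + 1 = d - 4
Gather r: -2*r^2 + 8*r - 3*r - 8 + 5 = -2*r^2 + 5*r - 3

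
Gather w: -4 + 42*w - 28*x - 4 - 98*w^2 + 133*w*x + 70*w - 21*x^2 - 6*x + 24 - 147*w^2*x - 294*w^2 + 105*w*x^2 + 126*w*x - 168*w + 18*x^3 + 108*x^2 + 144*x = w^2*(-147*x - 392) + w*(105*x^2 + 259*x - 56) + 18*x^3 + 87*x^2 + 110*x + 16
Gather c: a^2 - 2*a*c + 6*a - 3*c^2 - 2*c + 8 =a^2 + 6*a - 3*c^2 + c*(-2*a - 2) + 8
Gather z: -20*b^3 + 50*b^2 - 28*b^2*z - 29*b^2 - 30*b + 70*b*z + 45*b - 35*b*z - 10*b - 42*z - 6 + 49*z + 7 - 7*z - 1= -20*b^3 + 21*b^2 + 5*b + z*(-28*b^2 + 35*b)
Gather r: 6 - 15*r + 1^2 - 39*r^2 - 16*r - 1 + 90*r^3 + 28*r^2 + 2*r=90*r^3 - 11*r^2 - 29*r + 6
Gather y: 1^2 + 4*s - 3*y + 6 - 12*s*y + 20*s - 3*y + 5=24*s + y*(-12*s - 6) + 12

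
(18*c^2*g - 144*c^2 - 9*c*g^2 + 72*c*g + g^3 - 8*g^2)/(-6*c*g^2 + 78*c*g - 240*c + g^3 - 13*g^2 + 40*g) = (-3*c + g)/(g - 5)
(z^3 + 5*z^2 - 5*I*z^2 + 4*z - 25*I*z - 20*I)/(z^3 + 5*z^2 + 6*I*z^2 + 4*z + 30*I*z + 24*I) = (z - 5*I)/(z + 6*I)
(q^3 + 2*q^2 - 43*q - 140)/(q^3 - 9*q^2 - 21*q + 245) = (q + 4)/(q - 7)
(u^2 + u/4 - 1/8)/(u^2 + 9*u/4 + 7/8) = (4*u - 1)/(4*u + 7)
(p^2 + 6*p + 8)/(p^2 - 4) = (p + 4)/(p - 2)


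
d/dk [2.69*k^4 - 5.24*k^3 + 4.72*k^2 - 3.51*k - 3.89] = 10.76*k^3 - 15.72*k^2 + 9.44*k - 3.51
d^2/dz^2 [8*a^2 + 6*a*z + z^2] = 2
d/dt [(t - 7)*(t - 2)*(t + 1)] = 3*t^2 - 16*t + 5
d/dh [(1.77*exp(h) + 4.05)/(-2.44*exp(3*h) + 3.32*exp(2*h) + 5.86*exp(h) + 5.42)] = (8.6376*exp(3*h) + 23.7696*exp(2*h) - 26.892*exp(h) - 14.1396)*exp(h)/(5.9536*exp(6*h) - 16.2016*exp(5*h) - 17.5744*exp(4*h) + 12.4608*exp(3*h) + 70.3284*exp(2*h) + 63.5224*exp(h) + 29.3764)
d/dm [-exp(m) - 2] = -exp(m)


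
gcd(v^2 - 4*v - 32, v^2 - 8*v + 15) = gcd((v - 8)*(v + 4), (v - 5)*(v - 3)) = 1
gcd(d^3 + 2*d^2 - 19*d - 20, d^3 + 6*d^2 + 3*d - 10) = d + 5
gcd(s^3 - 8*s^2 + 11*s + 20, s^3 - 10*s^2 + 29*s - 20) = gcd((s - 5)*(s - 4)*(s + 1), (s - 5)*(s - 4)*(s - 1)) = s^2 - 9*s + 20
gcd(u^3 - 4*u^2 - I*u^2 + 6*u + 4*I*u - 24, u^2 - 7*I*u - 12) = u - 3*I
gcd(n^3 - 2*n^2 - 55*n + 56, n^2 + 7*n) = n + 7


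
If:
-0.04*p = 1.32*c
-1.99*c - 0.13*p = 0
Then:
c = 0.00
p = 0.00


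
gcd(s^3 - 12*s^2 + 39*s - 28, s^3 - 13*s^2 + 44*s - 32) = s^2 - 5*s + 4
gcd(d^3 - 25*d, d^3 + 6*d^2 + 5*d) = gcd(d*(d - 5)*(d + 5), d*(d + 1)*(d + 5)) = d^2 + 5*d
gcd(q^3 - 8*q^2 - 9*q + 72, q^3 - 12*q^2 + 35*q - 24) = q^2 - 11*q + 24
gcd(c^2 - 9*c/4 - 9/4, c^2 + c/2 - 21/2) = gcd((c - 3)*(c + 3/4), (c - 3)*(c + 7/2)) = c - 3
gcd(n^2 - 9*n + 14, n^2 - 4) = n - 2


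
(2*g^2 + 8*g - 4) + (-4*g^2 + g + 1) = -2*g^2 + 9*g - 3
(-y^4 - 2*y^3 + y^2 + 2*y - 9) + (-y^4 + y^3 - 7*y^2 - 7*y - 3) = -2*y^4 - y^3 - 6*y^2 - 5*y - 12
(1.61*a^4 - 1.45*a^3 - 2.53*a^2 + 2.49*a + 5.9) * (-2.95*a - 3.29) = -4.7495*a^5 - 1.0194*a^4 + 12.234*a^3 + 0.978199999999998*a^2 - 25.5971*a - 19.411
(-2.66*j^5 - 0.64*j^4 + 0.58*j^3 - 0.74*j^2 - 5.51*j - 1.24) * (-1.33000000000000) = 3.5378*j^5 + 0.8512*j^4 - 0.7714*j^3 + 0.9842*j^2 + 7.3283*j + 1.6492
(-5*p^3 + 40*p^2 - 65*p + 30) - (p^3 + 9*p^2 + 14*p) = -6*p^3 + 31*p^2 - 79*p + 30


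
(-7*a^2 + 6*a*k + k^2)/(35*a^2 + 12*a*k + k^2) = (-a + k)/(5*a + k)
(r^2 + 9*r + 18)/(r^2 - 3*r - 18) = (r + 6)/(r - 6)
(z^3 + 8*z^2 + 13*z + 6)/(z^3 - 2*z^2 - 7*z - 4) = (z + 6)/(z - 4)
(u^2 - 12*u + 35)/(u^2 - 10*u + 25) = (u - 7)/(u - 5)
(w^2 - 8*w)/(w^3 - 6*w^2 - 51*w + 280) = w/(w^2 + 2*w - 35)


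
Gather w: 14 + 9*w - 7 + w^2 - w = w^2 + 8*w + 7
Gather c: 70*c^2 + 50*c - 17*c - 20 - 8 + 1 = 70*c^2 + 33*c - 27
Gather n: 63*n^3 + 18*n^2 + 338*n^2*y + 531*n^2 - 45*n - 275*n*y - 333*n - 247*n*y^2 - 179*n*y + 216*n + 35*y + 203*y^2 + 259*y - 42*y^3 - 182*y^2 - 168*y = 63*n^3 + n^2*(338*y + 549) + n*(-247*y^2 - 454*y - 162) - 42*y^3 + 21*y^2 + 126*y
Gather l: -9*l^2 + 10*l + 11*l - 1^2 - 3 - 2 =-9*l^2 + 21*l - 6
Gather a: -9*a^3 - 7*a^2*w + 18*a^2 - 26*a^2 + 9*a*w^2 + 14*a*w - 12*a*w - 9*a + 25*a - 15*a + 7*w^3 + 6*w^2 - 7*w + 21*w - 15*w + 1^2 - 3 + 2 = -9*a^3 + a^2*(-7*w - 8) + a*(9*w^2 + 2*w + 1) + 7*w^3 + 6*w^2 - w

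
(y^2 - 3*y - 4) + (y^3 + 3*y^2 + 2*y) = y^3 + 4*y^2 - y - 4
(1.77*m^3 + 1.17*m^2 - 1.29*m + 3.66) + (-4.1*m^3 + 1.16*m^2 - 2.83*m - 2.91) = -2.33*m^3 + 2.33*m^2 - 4.12*m + 0.75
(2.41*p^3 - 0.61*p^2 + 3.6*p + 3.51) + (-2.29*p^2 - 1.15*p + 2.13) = 2.41*p^3 - 2.9*p^2 + 2.45*p + 5.64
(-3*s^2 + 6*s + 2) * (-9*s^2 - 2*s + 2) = 27*s^4 - 48*s^3 - 36*s^2 + 8*s + 4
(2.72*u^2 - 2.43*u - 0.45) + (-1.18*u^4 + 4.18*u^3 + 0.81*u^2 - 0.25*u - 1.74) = -1.18*u^4 + 4.18*u^3 + 3.53*u^2 - 2.68*u - 2.19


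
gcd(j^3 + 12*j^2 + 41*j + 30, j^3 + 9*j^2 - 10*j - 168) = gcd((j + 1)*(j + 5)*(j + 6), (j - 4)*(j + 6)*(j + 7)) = j + 6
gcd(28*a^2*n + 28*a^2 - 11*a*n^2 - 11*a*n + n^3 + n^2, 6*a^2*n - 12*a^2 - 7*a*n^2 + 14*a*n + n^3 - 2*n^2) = 1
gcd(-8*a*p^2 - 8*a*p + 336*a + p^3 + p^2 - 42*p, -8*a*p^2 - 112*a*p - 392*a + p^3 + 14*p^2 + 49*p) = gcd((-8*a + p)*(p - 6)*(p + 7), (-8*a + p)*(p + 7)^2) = -8*a*p - 56*a + p^2 + 7*p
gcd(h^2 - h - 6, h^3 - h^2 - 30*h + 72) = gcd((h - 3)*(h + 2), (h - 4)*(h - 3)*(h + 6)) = h - 3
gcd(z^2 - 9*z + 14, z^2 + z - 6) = z - 2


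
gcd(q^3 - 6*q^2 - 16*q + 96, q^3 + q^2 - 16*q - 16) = q^2 - 16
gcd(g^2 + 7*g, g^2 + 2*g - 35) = g + 7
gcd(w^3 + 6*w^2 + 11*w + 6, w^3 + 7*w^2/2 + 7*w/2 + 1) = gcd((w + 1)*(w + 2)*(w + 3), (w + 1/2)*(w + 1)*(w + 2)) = w^2 + 3*w + 2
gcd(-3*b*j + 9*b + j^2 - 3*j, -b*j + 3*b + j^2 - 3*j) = j - 3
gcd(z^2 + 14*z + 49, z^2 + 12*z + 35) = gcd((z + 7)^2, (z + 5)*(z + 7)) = z + 7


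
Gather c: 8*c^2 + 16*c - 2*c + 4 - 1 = 8*c^2 + 14*c + 3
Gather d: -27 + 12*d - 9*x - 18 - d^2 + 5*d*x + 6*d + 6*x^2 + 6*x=-d^2 + d*(5*x + 18) + 6*x^2 - 3*x - 45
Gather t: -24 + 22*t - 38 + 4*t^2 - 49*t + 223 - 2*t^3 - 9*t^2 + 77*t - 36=-2*t^3 - 5*t^2 + 50*t + 125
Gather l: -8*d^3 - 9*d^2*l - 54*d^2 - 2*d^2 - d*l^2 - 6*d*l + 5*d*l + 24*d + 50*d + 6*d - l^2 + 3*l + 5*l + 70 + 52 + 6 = -8*d^3 - 56*d^2 + 80*d + l^2*(-d - 1) + l*(-9*d^2 - d + 8) + 128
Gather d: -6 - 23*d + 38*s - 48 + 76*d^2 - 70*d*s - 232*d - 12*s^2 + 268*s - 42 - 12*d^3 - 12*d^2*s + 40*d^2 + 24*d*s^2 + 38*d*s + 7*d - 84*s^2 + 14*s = -12*d^3 + d^2*(116 - 12*s) + d*(24*s^2 - 32*s - 248) - 96*s^2 + 320*s - 96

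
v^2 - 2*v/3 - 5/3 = (v - 5/3)*(v + 1)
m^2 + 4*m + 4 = (m + 2)^2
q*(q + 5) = q^2 + 5*q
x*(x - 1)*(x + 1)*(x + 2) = x^4 + 2*x^3 - x^2 - 2*x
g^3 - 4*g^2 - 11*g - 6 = (g - 6)*(g + 1)^2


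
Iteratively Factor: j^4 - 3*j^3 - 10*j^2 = (j + 2)*(j^3 - 5*j^2) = j*(j + 2)*(j^2 - 5*j) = j*(j - 5)*(j + 2)*(j)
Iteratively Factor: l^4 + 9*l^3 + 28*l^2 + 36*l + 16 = (l + 1)*(l^3 + 8*l^2 + 20*l + 16) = (l + 1)*(l + 2)*(l^2 + 6*l + 8) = (l + 1)*(l + 2)*(l + 4)*(l + 2)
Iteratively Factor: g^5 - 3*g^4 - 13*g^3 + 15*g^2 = (g - 5)*(g^4 + 2*g^3 - 3*g^2) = g*(g - 5)*(g^3 + 2*g^2 - 3*g) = g*(g - 5)*(g - 1)*(g^2 + 3*g) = g^2*(g - 5)*(g - 1)*(g + 3)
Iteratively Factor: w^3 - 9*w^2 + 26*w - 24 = (w - 3)*(w^2 - 6*w + 8) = (w - 4)*(w - 3)*(w - 2)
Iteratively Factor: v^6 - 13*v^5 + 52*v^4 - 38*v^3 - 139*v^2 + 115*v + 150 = (v - 3)*(v^5 - 10*v^4 + 22*v^3 + 28*v^2 - 55*v - 50) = (v - 3)*(v + 1)*(v^4 - 11*v^3 + 33*v^2 - 5*v - 50) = (v - 5)*(v - 3)*(v + 1)*(v^3 - 6*v^2 + 3*v + 10) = (v - 5)*(v - 3)*(v - 2)*(v + 1)*(v^2 - 4*v - 5) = (v - 5)*(v - 3)*(v - 2)*(v + 1)^2*(v - 5)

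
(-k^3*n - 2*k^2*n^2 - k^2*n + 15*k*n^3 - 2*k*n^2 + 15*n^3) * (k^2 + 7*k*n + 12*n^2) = -k^5*n - 9*k^4*n^2 - k^4*n - 11*k^3*n^3 - 9*k^3*n^2 + 81*k^2*n^4 - 11*k^2*n^3 + 180*k*n^5 + 81*k*n^4 + 180*n^5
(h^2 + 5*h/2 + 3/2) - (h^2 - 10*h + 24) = 25*h/2 - 45/2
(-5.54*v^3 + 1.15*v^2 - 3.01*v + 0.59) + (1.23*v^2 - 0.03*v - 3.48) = -5.54*v^3 + 2.38*v^2 - 3.04*v - 2.89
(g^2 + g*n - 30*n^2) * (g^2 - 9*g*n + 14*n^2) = g^4 - 8*g^3*n - 25*g^2*n^2 + 284*g*n^3 - 420*n^4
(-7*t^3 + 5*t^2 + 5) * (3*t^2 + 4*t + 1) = -21*t^5 - 13*t^4 + 13*t^3 + 20*t^2 + 20*t + 5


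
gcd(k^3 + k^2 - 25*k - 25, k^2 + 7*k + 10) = k + 5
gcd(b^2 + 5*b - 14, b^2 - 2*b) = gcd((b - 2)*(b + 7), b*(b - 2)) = b - 2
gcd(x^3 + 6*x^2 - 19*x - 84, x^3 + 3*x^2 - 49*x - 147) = x^2 + 10*x + 21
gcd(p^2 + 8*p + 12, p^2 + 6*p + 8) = p + 2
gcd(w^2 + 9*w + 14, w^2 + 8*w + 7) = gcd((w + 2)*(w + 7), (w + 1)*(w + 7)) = w + 7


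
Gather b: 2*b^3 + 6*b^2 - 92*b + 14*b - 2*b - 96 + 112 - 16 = 2*b^3 + 6*b^2 - 80*b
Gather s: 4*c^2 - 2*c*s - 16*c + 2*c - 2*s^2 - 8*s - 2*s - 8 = 4*c^2 - 14*c - 2*s^2 + s*(-2*c - 10) - 8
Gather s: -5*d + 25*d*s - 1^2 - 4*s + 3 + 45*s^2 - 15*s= -5*d + 45*s^2 + s*(25*d - 19) + 2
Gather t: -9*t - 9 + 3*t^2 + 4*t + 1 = 3*t^2 - 5*t - 8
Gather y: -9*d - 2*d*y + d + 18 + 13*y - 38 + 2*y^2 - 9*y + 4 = -8*d + 2*y^2 + y*(4 - 2*d) - 16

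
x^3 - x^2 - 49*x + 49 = (x - 7)*(x - 1)*(x + 7)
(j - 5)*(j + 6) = j^2 + j - 30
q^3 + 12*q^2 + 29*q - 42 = (q - 1)*(q + 6)*(q + 7)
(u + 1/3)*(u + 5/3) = u^2 + 2*u + 5/9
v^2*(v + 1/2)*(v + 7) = v^4 + 15*v^3/2 + 7*v^2/2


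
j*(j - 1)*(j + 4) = j^3 + 3*j^2 - 4*j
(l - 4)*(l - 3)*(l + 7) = l^3 - 37*l + 84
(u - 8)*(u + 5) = u^2 - 3*u - 40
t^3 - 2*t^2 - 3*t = t*(t - 3)*(t + 1)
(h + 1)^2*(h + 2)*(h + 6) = h^4 + 10*h^3 + 29*h^2 + 32*h + 12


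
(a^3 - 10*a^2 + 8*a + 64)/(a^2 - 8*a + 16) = (a^2 - 6*a - 16)/(a - 4)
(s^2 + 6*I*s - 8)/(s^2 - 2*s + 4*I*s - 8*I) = (s + 2*I)/(s - 2)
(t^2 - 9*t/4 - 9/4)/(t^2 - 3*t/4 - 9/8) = 2*(t - 3)/(2*t - 3)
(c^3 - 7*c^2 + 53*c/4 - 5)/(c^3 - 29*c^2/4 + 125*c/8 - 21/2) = 2*(4*c^2 - 12*c + 5)/(8*c^2 - 26*c + 21)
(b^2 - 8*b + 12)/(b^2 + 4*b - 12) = (b - 6)/(b + 6)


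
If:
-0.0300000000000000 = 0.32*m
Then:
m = -0.09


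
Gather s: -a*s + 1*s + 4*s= s*(5 - a)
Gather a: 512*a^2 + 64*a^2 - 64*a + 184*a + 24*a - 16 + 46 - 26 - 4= 576*a^2 + 144*a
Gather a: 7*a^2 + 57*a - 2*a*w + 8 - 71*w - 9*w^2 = 7*a^2 + a*(57 - 2*w) - 9*w^2 - 71*w + 8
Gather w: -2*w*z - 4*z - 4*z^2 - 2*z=-2*w*z - 4*z^2 - 6*z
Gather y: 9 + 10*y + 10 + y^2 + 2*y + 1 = y^2 + 12*y + 20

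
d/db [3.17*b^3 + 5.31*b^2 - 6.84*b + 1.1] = 9.51*b^2 + 10.62*b - 6.84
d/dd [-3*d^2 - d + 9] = -6*d - 1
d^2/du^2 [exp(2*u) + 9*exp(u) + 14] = (4*exp(u) + 9)*exp(u)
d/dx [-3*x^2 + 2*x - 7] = 2 - 6*x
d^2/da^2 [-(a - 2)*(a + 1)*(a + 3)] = -6*a - 4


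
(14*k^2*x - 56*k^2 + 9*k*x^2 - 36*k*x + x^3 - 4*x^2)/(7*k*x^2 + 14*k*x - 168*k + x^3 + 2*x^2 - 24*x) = (2*k + x)/(x + 6)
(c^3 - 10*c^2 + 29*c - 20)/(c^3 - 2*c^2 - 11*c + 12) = (c - 5)/(c + 3)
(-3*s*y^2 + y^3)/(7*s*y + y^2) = y*(-3*s + y)/(7*s + y)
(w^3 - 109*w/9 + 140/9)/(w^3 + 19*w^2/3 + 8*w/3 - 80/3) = (w - 7/3)/(w + 4)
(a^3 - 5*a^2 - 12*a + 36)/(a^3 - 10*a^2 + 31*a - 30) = (a^2 - 3*a - 18)/(a^2 - 8*a + 15)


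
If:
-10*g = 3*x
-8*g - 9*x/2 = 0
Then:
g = 0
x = 0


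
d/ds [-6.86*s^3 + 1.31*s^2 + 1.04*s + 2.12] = -20.58*s^2 + 2.62*s + 1.04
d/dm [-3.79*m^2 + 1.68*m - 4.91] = 1.68 - 7.58*m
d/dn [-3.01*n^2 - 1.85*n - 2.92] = -6.02*n - 1.85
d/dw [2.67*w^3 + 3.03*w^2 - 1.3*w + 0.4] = 8.01*w^2 + 6.06*w - 1.3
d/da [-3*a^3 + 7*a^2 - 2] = a*(14 - 9*a)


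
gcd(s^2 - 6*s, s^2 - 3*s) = s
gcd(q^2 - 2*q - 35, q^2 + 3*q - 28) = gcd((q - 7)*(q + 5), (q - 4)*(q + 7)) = 1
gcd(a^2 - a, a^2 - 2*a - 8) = 1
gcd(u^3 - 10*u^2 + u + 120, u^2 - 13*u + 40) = u^2 - 13*u + 40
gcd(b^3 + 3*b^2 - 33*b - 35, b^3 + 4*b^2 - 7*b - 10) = b + 1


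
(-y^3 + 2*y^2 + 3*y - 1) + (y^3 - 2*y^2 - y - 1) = 2*y - 2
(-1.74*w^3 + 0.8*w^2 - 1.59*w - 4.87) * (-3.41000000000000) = 5.9334*w^3 - 2.728*w^2 + 5.4219*w + 16.6067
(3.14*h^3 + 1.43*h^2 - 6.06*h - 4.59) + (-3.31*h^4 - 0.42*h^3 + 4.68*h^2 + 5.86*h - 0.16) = -3.31*h^4 + 2.72*h^3 + 6.11*h^2 - 0.199999999999999*h - 4.75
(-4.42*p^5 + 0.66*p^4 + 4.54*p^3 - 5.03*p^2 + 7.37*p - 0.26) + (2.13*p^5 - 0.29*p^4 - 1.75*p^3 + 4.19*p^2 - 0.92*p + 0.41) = -2.29*p^5 + 0.37*p^4 + 2.79*p^3 - 0.84*p^2 + 6.45*p + 0.15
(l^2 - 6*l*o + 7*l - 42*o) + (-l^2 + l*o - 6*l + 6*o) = -5*l*o + l - 36*o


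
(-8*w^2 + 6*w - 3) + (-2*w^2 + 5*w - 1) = -10*w^2 + 11*w - 4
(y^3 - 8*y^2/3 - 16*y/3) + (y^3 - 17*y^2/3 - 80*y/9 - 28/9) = 2*y^3 - 25*y^2/3 - 128*y/9 - 28/9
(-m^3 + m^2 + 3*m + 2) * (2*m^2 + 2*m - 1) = -2*m^5 + 9*m^3 + 9*m^2 + m - 2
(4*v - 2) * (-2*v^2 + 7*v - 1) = -8*v^3 + 32*v^2 - 18*v + 2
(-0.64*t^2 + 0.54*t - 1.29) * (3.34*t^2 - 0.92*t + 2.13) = -2.1376*t^4 + 2.3924*t^3 - 6.1686*t^2 + 2.337*t - 2.7477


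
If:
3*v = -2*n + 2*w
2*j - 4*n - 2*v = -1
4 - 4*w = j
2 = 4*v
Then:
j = 1/3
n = 1/6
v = 1/2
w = 11/12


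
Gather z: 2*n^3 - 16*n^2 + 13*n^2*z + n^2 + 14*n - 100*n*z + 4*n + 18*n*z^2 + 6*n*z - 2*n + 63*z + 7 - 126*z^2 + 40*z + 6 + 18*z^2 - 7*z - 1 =2*n^3 - 15*n^2 + 16*n + z^2*(18*n - 108) + z*(13*n^2 - 94*n + 96) + 12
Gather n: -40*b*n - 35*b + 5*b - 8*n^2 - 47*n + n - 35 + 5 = -30*b - 8*n^2 + n*(-40*b - 46) - 30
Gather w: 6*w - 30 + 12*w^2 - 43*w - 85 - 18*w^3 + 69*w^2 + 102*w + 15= -18*w^3 + 81*w^2 + 65*w - 100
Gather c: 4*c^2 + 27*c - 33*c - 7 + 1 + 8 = 4*c^2 - 6*c + 2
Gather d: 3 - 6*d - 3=-6*d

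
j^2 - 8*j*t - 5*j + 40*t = (j - 5)*(j - 8*t)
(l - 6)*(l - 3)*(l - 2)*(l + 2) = l^4 - 9*l^3 + 14*l^2 + 36*l - 72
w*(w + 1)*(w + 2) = w^3 + 3*w^2 + 2*w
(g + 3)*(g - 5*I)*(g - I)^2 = g^4 + 3*g^3 - 7*I*g^3 - 11*g^2 - 21*I*g^2 - 33*g + 5*I*g + 15*I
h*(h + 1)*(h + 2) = h^3 + 3*h^2 + 2*h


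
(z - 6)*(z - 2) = z^2 - 8*z + 12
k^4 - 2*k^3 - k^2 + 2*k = k*(k - 2)*(k - 1)*(k + 1)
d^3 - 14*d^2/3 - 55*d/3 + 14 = (d - 7)*(d - 2/3)*(d + 3)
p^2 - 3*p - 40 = (p - 8)*(p + 5)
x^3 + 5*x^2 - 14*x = x*(x - 2)*(x + 7)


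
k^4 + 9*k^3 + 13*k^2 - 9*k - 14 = (k - 1)*(k + 1)*(k + 2)*(k + 7)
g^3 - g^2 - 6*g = g*(g - 3)*(g + 2)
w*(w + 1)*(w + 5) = w^3 + 6*w^2 + 5*w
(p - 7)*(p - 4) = p^2 - 11*p + 28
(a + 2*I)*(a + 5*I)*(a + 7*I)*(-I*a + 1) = -I*a^4 + 15*a^3 + 73*I*a^2 - 129*a - 70*I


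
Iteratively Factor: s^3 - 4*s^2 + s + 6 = (s - 3)*(s^2 - s - 2) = (s - 3)*(s + 1)*(s - 2)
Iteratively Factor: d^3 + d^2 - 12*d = (d + 4)*(d^2 - 3*d) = d*(d + 4)*(d - 3)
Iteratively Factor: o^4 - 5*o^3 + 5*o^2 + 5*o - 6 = (o + 1)*(o^3 - 6*o^2 + 11*o - 6) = (o - 1)*(o + 1)*(o^2 - 5*o + 6) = (o - 2)*(o - 1)*(o + 1)*(o - 3)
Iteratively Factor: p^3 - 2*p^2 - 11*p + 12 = (p - 1)*(p^2 - p - 12) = (p - 4)*(p - 1)*(p + 3)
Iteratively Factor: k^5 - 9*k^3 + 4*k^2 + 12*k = (k + 1)*(k^4 - k^3 - 8*k^2 + 12*k) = k*(k + 1)*(k^3 - k^2 - 8*k + 12) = k*(k - 2)*(k + 1)*(k^2 + k - 6) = k*(k - 2)*(k + 1)*(k + 3)*(k - 2)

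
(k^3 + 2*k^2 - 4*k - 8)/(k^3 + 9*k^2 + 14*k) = (k^2 - 4)/(k*(k + 7))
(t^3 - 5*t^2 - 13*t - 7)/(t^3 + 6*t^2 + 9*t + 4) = (t - 7)/(t + 4)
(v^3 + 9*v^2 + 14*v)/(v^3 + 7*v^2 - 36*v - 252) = v*(v + 2)/(v^2 - 36)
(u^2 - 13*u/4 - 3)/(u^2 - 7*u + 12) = (u + 3/4)/(u - 3)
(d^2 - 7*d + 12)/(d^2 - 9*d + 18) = (d - 4)/(d - 6)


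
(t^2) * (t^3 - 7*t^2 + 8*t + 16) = t^5 - 7*t^4 + 8*t^3 + 16*t^2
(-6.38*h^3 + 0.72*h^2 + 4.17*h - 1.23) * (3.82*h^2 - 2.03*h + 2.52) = -24.3716*h^5 + 15.7018*h^4 - 1.6098*h^3 - 11.3493*h^2 + 13.0053*h - 3.0996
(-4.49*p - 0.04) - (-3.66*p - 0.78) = 0.74 - 0.83*p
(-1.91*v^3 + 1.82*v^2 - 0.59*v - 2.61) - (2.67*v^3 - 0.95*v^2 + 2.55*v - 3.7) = -4.58*v^3 + 2.77*v^2 - 3.14*v + 1.09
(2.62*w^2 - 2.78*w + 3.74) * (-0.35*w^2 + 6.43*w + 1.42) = -0.917*w^4 + 17.8196*w^3 - 15.464*w^2 + 20.1006*w + 5.3108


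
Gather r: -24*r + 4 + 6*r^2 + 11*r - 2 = 6*r^2 - 13*r + 2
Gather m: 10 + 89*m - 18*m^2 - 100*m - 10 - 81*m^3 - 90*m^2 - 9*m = -81*m^3 - 108*m^2 - 20*m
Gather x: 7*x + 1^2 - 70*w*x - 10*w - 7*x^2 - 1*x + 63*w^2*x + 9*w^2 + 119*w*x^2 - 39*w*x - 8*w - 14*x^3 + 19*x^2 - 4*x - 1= 9*w^2 - 18*w - 14*x^3 + x^2*(119*w + 12) + x*(63*w^2 - 109*w + 2)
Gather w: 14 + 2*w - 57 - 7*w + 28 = -5*w - 15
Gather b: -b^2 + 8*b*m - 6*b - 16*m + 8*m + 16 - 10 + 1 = -b^2 + b*(8*m - 6) - 8*m + 7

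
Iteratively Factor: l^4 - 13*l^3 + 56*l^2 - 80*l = (l - 4)*(l^3 - 9*l^2 + 20*l) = (l - 4)^2*(l^2 - 5*l) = (l - 5)*(l - 4)^2*(l)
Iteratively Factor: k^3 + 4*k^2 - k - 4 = (k + 1)*(k^2 + 3*k - 4) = (k - 1)*(k + 1)*(k + 4)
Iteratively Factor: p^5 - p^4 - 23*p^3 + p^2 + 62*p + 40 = (p + 4)*(p^4 - 5*p^3 - 3*p^2 + 13*p + 10) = (p - 2)*(p + 4)*(p^3 - 3*p^2 - 9*p - 5) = (p - 5)*(p - 2)*(p + 4)*(p^2 + 2*p + 1) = (p - 5)*(p - 2)*(p + 1)*(p + 4)*(p + 1)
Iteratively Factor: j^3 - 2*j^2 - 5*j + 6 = (j - 1)*(j^2 - j - 6) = (j - 1)*(j + 2)*(j - 3)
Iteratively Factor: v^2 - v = (v - 1)*(v)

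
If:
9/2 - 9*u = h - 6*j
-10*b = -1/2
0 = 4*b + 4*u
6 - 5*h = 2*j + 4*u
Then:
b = 1/20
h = 471/320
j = -371/640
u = -1/20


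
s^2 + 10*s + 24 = (s + 4)*(s + 6)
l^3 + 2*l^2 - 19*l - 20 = (l - 4)*(l + 1)*(l + 5)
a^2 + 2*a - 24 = (a - 4)*(a + 6)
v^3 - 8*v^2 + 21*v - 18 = (v - 3)^2*(v - 2)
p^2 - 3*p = p*(p - 3)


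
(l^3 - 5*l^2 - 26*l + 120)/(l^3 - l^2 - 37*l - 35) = (l^2 - 10*l + 24)/(l^2 - 6*l - 7)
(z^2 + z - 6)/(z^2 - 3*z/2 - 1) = 2*(z + 3)/(2*z + 1)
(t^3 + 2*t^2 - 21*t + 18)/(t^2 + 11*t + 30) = (t^2 - 4*t + 3)/(t + 5)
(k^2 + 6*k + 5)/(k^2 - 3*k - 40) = (k + 1)/(k - 8)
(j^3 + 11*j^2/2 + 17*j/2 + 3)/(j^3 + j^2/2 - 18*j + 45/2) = (2*j^3 + 11*j^2 + 17*j + 6)/(2*j^3 + j^2 - 36*j + 45)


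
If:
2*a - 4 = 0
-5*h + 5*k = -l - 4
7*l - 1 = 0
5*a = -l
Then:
No Solution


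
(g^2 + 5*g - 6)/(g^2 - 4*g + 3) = (g + 6)/(g - 3)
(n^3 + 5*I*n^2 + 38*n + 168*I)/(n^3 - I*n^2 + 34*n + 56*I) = (n^2 + I*n + 42)/(n^2 - 5*I*n + 14)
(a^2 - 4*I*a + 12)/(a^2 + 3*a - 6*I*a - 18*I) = (a + 2*I)/(a + 3)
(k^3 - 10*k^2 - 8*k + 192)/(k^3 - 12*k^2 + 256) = (k - 6)/(k - 8)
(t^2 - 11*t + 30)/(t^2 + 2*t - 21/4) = 4*(t^2 - 11*t + 30)/(4*t^2 + 8*t - 21)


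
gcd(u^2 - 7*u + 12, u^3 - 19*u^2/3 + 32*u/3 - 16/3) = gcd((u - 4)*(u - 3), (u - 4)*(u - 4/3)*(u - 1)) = u - 4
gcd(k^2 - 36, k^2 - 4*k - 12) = k - 6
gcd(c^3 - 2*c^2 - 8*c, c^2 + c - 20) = c - 4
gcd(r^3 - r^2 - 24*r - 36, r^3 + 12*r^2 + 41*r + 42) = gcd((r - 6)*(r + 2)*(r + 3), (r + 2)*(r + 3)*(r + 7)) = r^2 + 5*r + 6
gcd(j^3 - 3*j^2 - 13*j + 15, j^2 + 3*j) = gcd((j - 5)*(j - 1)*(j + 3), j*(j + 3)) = j + 3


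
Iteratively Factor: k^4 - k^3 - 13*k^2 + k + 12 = (k + 1)*(k^3 - 2*k^2 - 11*k + 12) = (k + 1)*(k + 3)*(k^2 - 5*k + 4) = (k - 4)*(k + 1)*(k + 3)*(k - 1)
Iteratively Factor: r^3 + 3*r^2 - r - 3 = (r + 3)*(r^2 - 1) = (r - 1)*(r + 3)*(r + 1)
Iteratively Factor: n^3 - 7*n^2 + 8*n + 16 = (n + 1)*(n^2 - 8*n + 16) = (n - 4)*(n + 1)*(n - 4)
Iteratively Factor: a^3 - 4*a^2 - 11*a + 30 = (a - 2)*(a^2 - 2*a - 15) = (a - 2)*(a + 3)*(a - 5)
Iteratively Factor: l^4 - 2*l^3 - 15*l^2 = (l + 3)*(l^3 - 5*l^2) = (l - 5)*(l + 3)*(l^2) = l*(l - 5)*(l + 3)*(l)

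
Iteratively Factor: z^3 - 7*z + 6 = (z + 3)*(z^2 - 3*z + 2) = (z - 1)*(z + 3)*(z - 2)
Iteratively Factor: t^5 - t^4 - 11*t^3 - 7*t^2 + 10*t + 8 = (t - 1)*(t^4 - 11*t^2 - 18*t - 8) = (t - 1)*(t + 1)*(t^3 - t^2 - 10*t - 8) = (t - 1)*(t + 1)^2*(t^2 - 2*t - 8) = (t - 1)*(t + 1)^2*(t + 2)*(t - 4)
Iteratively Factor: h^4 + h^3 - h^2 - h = (h)*(h^3 + h^2 - h - 1) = h*(h + 1)*(h^2 - 1) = h*(h + 1)^2*(h - 1)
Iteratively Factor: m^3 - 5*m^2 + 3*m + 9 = (m - 3)*(m^2 - 2*m - 3) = (m - 3)^2*(m + 1)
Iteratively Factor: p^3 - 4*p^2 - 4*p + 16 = (p - 4)*(p^2 - 4) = (p - 4)*(p - 2)*(p + 2)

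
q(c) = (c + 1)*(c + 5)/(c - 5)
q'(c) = (c + 1)/(c - 5) + (c + 5)/(c - 5) - (c + 1)*(c + 5)/(c - 5)^2 = (c^2 - 10*c - 35)/(c^2 - 10*c + 25)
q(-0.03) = -0.96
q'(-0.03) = -1.37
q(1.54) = -4.80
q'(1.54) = -4.01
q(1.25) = -3.75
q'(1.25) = -3.27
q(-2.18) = 0.46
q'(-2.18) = -0.16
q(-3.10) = 0.49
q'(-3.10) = 0.09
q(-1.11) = 0.07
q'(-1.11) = -0.61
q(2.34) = -9.22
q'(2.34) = -7.48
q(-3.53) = 0.44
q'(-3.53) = 0.18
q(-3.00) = 0.50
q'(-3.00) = 0.06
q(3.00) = -16.00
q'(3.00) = -14.00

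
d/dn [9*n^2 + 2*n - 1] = 18*n + 2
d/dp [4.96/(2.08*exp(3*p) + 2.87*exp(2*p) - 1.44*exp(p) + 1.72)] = (-30.9504*exp(2*p) - 28.4704*exp(p) + 7.1424)*exp(p)/(2.08*exp(3*p) + 2.87*exp(2*p) - 1.44*exp(p) + 1.72)^2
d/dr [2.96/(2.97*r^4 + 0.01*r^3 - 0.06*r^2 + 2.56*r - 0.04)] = (-35.1648*r^3 - 0.0888*r^2 + 0.3552*r - 7.5776)/(2.97*r^4 + 0.01*r^3 - 0.06*r^2 + 2.56*r - 0.04)^2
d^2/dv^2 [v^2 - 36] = 2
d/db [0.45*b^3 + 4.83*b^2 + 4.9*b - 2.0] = 1.35*b^2 + 9.66*b + 4.9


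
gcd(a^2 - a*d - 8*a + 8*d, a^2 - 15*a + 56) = a - 8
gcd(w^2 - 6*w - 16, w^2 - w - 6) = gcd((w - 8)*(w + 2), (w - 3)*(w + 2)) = w + 2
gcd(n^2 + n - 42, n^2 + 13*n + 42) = n + 7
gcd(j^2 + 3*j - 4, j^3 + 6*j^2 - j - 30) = 1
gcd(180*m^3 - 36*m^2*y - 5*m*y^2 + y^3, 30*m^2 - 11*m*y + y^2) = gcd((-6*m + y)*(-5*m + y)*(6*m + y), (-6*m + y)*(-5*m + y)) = 30*m^2 - 11*m*y + y^2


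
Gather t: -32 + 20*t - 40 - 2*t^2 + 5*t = -2*t^2 + 25*t - 72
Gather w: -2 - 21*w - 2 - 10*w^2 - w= -10*w^2 - 22*w - 4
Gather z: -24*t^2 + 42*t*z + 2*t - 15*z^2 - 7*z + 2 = -24*t^2 + 2*t - 15*z^2 + z*(42*t - 7) + 2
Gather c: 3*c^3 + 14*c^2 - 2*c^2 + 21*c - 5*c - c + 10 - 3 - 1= 3*c^3 + 12*c^2 + 15*c + 6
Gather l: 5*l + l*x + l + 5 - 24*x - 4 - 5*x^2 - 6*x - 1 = l*(x + 6) - 5*x^2 - 30*x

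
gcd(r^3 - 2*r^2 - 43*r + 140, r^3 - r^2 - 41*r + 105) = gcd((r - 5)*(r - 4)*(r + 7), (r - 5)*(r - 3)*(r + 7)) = r^2 + 2*r - 35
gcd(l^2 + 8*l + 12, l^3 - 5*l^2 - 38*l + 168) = l + 6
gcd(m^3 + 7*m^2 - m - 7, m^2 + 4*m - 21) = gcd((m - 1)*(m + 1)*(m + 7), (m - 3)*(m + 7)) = m + 7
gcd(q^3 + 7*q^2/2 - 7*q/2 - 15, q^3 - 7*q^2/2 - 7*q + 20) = q^2 + q/2 - 5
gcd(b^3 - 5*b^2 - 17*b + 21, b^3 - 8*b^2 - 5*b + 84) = b^2 - 4*b - 21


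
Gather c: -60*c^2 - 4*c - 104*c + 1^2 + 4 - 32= -60*c^2 - 108*c - 27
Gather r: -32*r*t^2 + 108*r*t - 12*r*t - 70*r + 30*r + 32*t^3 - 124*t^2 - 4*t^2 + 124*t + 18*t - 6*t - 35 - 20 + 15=r*(-32*t^2 + 96*t - 40) + 32*t^3 - 128*t^2 + 136*t - 40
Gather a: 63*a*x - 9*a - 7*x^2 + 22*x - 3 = a*(63*x - 9) - 7*x^2 + 22*x - 3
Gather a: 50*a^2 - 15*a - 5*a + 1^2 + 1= 50*a^2 - 20*a + 2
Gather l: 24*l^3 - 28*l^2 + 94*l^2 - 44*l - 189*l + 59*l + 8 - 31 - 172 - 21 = 24*l^3 + 66*l^2 - 174*l - 216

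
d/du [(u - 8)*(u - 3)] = 2*u - 11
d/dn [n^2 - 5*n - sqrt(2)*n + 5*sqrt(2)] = 2*n - 5 - sqrt(2)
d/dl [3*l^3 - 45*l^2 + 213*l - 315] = 9*l^2 - 90*l + 213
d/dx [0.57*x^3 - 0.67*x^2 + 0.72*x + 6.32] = 1.71*x^2 - 1.34*x + 0.72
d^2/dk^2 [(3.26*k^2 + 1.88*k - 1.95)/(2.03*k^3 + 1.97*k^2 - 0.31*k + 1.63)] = (26.868268*k^6 + 46.483752*k^5 - 39.010104*k^4 - 254.85*k^3 - 175.50162*k^2 + 9.638112*k + 31.371416)/(8.365427*k^9 + 24.354519*k^8 + 19.802244*k^7 + 20.358248*k^6 + 36.08721*k^5 + 13.390998*k^4 + 10.178084*k^3 + 16.172208*k^2 - 2.470917*k + 4.330747)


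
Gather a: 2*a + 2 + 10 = 2*a + 12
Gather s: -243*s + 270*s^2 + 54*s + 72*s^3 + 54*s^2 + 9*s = 72*s^3 + 324*s^2 - 180*s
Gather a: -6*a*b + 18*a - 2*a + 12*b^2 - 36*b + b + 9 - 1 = a*(16 - 6*b) + 12*b^2 - 35*b + 8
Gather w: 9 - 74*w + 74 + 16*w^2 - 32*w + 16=16*w^2 - 106*w + 99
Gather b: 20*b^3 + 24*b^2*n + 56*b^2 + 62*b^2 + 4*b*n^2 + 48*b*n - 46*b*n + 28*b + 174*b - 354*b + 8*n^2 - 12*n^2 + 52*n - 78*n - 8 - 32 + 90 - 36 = 20*b^3 + b^2*(24*n + 118) + b*(4*n^2 + 2*n - 152) - 4*n^2 - 26*n + 14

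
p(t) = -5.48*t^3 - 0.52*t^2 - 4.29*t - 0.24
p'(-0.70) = -11.62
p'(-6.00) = -589.89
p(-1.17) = 12.84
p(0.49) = -3.11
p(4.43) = -505.87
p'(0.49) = -8.75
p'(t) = -16.44*t^2 - 1.04*t - 4.29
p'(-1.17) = -25.58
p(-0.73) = 4.75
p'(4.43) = -331.53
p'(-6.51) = -694.25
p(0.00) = -0.24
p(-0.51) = 2.54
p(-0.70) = 4.39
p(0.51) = -3.29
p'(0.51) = -9.10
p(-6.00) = 1190.46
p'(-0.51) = -8.04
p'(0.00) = -4.29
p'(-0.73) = -12.29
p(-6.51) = 1517.55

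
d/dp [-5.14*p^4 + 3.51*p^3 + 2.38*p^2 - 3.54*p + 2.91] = -20.56*p^3 + 10.53*p^2 + 4.76*p - 3.54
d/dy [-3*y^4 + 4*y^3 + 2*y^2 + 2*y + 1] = -12*y^3 + 12*y^2 + 4*y + 2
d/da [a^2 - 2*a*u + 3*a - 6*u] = 2*a - 2*u + 3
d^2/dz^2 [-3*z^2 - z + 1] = -6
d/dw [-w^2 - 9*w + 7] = -2*w - 9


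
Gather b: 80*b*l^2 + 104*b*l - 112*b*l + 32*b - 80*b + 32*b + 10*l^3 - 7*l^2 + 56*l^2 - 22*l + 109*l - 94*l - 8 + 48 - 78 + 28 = b*(80*l^2 - 8*l - 16) + 10*l^3 + 49*l^2 - 7*l - 10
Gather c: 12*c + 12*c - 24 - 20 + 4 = 24*c - 40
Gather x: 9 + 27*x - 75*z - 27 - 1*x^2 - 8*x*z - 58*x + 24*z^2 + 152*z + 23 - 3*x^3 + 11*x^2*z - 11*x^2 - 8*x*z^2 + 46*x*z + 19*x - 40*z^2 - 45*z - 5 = -3*x^3 + x^2*(11*z - 12) + x*(-8*z^2 + 38*z - 12) - 16*z^2 + 32*z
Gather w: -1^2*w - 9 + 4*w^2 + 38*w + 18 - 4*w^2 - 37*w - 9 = 0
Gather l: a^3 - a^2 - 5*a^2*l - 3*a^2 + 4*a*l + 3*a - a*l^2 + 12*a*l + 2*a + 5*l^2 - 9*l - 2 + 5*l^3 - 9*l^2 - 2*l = a^3 - 4*a^2 + 5*a + 5*l^3 + l^2*(-a - 4) + l*(-5*a^2 + 16*a - 11) - 2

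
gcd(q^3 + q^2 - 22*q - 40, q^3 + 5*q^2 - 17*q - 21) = 1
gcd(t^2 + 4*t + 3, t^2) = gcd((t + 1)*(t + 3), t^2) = 1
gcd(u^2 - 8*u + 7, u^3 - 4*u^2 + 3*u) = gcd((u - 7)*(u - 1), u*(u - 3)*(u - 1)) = u - 1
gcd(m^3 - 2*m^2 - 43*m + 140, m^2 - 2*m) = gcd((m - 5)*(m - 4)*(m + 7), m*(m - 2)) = 1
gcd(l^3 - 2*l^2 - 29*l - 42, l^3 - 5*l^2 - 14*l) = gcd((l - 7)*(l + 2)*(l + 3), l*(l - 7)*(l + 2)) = l^2 - 5*l - 14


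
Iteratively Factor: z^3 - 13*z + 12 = (z - 3)*(z^2 + 3*z - 4) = (z - 3)*(z + 4)*(z - 1)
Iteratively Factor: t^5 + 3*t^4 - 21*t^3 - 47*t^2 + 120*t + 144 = (t - 3)*(t^4 + 6*t^3 - 3*t^2 - 56*t - 48) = (t - 3)^2*(t^3 + 9*t^2 + 24*t + 16) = (t - 3)^2*(t + 4)*(t^2 + 5*t + 4) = (t - 3)^2*(t + 4)^2*(t + 1)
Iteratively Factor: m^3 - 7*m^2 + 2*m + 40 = (m + 2)*(m^2 - 9*m + 20) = (m - 4)*(m + 2)*(m - 5)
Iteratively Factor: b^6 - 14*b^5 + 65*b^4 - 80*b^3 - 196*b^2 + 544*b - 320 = (b - 1)*(b^5 - 13*b^4 + 52*b^3 - 28*b^2 - 224*b + 320) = (b - 4)*(b - 1)*(b^4 - 9*b^3 + 16*b^2 + 36*b - 80) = (b - 4)*(b - 2)*(b - 1)*(b^3 - 7*b^2 + 2*b + 40) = (b - 4)^2*(b - 2)*(b - 1)*(b^2 - 3*b - 10) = (b - 4)^2*(b - 2)*(b - 1)*(b + 2)*(b - 5)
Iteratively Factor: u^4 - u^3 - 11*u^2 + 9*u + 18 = (u + 3)*(u^3 - 4*u^2 + u + 6) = (u - 2)*(u + 3)*(u^2 - 2*u - 3) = (u - 3)*(u - 2)*(u + 3)*(u + 1)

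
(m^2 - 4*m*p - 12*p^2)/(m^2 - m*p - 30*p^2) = (m + 2*p)/(m + 5*p)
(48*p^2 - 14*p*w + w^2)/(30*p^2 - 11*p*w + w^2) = (8*p - w)/(5*p - w)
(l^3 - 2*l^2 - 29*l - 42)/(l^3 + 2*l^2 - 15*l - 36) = (l^2 - 5*l - 14)/(l^2 - l - 12)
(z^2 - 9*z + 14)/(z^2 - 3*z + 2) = (z - 7)/(z - 1)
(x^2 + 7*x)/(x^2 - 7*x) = (x + 7)/(x - 7)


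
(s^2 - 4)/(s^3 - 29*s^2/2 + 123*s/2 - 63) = 2*(s^2 - 4)/(2*s^3 - 29*s^2 + 123*s - 126)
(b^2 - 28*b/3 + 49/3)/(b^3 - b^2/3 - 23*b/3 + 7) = (b - 7)/(b^2 + 2*b - 3)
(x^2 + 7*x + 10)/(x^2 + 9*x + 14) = (x + 5)/(x + 7)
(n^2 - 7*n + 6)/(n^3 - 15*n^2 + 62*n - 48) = 1/(n - 8)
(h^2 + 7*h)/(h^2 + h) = (h + 7)/(h + 1)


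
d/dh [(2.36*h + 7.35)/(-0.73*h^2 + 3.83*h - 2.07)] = (1.7228*h^2 + 10.731*h - 33.0357)/(0.5329*h^4 - 5.5918*h^3 + 17.6911*h^2 - 15.8562*h + 4.2849)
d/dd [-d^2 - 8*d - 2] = -2*d - 8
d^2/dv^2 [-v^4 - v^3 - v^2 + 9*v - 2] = -12*v^2 - 6*v - 2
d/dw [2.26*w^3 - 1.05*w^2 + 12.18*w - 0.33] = 6.78*w^2 - 2.1*w + 12.18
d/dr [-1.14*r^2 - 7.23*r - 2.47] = -2.28*r - 7.23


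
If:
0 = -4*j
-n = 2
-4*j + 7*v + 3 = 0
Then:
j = 0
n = -2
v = -3/7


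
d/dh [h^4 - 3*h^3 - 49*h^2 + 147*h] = 4*h^3 - 9*h^2 - 98*h + 147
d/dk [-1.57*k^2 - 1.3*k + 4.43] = -3.14*k - 1.3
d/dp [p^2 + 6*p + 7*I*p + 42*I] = 2*p + 6 + 7*I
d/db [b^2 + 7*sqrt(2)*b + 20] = 2*b + 7*sqrt(2)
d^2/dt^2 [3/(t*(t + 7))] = 6*(t^2 + t*(t + 7) + (t + 7)^2)/(t^3*(t + 7)^3)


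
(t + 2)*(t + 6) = t^2 + 8*t + 12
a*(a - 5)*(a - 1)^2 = a^4 - 7*a^3 + 11*a^2 - 5*a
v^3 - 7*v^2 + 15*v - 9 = (v - 3)^2*(v - 1)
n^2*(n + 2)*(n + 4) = n^4 + 6*n^3 + 8*n^2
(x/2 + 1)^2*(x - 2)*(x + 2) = x^4/4 + x^3 - 4*x - 4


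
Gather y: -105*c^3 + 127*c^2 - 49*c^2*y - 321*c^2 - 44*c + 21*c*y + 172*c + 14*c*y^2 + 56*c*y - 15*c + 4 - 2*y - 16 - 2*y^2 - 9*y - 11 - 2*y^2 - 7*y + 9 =-105*c^3 - 194*c^2 + 113*c + y^2*(14*c - 4) + y*(-49*c^2 + 77*c - 18) - 14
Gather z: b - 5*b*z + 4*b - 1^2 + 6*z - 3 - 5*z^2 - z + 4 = 5*b - 5*z^2 + z*(5 - 5*b)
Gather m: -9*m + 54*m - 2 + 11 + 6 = 45*m + 15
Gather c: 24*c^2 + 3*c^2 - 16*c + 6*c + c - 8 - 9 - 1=27*c^2 - 9*c - 18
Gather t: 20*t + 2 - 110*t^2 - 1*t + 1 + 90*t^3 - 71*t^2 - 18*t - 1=90*t^3 - 181*t^2 + t + 2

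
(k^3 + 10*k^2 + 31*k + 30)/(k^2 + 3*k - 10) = (k^2 + 5*k + 6)/(k - 2)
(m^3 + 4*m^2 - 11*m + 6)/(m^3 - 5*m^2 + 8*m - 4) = (m^2 + 5*m - 6)/(m^2 - 4*m + 4)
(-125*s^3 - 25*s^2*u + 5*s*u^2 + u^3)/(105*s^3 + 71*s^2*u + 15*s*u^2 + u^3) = (-25*s^2 + u^2)/(21*s^2 + 10*s*u + u^2)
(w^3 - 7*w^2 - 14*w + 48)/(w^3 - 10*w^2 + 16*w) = (w + 3)/w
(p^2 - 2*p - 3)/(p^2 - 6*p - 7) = (p - 3)/(p - 7)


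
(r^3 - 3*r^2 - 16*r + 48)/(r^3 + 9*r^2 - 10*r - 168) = (r^2 + r - 12)/(r^2 + 13*r + 42)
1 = 1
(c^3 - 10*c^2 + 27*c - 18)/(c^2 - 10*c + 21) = (c^2 - 7*c + 6)/(c - 7)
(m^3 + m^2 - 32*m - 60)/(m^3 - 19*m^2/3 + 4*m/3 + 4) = 3*(m^2 + 7*m + 10)/(3*m^2 - m - 2)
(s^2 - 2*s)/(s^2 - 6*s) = (s - 2)/(s - 6)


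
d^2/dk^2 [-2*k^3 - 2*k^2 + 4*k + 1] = -12*k - 4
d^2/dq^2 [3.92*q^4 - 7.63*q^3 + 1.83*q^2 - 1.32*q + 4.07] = 47.04*q^2 - 45.78*q + 3.66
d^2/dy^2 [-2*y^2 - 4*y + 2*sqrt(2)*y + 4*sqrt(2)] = -4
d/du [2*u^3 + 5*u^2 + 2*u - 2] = 6*u^2 + 10*u + 2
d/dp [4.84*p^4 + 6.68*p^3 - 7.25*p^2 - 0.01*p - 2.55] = 19.36*p^3 + 20.04*p^2 - 14.5*p - 0.01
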